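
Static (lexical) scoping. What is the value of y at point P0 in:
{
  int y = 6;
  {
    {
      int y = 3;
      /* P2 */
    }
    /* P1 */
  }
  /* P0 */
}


y declared in the same block as P0
y = 6


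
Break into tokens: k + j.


Scan left to right, longest-match per lexeme
Tokens: ID(k), OP(+), ID(j)


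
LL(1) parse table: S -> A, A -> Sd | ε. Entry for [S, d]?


For [S, d]: 'd' ∈ FIRST(A)
Entry: S -> A


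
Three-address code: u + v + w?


Break into single-operator statements:
t1 = u + v
t2 = t1 + w


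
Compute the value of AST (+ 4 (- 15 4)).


Evaluate inner: (- 15 4) = 11
Evaluate root: (+ 4 11) = 15
Result: 15


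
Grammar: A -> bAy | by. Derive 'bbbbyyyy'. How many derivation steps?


Derivation: A => bAy => bbAyy => bbbAyyy => bbbbyyyy
Steps: 4


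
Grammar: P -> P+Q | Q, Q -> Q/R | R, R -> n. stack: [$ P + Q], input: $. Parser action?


handle 'P+Q' on top; lookahead ∈ FOLLOW(P) = {+, $}
Action: reduce (P -> P+Q)


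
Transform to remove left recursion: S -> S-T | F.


Left-recursive alternatives: S-T; non-recursive: F
Introduce S': S -> FS', S' -> -TS' | ε


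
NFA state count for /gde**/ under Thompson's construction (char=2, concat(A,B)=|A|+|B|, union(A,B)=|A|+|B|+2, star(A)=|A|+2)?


Syntax tree has 3 char leaf(s), 0 union(s), 2 star(s)
chars contribute 3×2 = 6; each union adds +2; each star adds +2
Total: 6 + 0 + 4 = 10 states


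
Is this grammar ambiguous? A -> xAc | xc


balanced x^n…c^n: each string has a unique parse
Unambiguous


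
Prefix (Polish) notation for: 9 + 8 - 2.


left-to-right (same/higher precedence on left): tree is (- (+ 9 8) 2)
Prefix: - + 9 8 2


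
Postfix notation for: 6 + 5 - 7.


Left to right (same or higher precedence on left)
Postfix: 6 5 + 7 -


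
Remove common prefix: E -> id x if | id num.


Common prefix: 'id'
Factored: E -> id E', E' -> x if | num


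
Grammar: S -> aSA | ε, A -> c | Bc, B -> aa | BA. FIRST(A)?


Per alternative of A: FIRST(c) = {c}; FIRST(Bc) = {a}
FIRST(A) = {a, c}


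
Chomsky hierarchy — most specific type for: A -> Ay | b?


Left-linear: every RHS is a terminal or one nonterminal followed by a terminal
Classification: Type 3 (Regular)


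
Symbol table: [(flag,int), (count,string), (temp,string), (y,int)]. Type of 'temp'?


Lookup 'temp' → type string


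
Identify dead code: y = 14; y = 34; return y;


first assignment to y is overwritten before any read
Dead: 'y = 14'


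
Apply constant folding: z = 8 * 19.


8 * 19 = 152 at compile time
Optimized: z = 152


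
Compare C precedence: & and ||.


'&' is bitwise AND (level 5); '||' is logical OR (level 1)
Higher level binds tighter
'&' has higher precedence than '||'


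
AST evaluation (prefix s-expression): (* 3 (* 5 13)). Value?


Evaluate inner: (* 5 13) = 65
Evaluate root: (* 3 65) = 195
Result: 195


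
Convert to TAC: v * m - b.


Break into single-operator statements:
t1 = v * m
t2 = t1 - b


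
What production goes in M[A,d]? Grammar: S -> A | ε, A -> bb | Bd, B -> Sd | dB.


For [A, d]: 'd' ∈ FIRST(Bd)
Entry: A -> Bd


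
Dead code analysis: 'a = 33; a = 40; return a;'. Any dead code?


first assignment to a is overwritten before any read
Dead: 'a = 33'


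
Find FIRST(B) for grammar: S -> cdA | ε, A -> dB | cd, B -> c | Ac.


Per alternative of B: FIRST(c) = {c}; FIRST(Ac) = {c, d}
FIRST(B) = {c, d}


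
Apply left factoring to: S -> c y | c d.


Common prefix: 'c'
Factored: S -> c S', S' -> y | d


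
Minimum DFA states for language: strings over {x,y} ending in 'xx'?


Track the longest suffix of input matching a prefix of 'xx': 3 classes (prefixes of length 0..2)
Minimal DFA: 3 states


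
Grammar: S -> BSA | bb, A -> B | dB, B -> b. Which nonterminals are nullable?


A nonterminal is nullable iff some alternative derives ε (directly, or every symbol in it is nullable)
Nullable: {}


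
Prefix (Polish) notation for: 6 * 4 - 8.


left-to-right (same/higher precedence on left): tree is (- (* 6 4) 8)
Prefix: - * 6 4 8


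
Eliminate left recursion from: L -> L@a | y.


Left-recursive alternatives: L@a; non-recursive: y
Introduce L': L -> yL', L' -> @aL' | ε


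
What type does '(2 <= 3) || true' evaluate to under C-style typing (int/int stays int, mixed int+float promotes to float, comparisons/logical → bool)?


Operand types: bool || bool
Rule: logical operators take bool operands and yield bool
Result type: bool


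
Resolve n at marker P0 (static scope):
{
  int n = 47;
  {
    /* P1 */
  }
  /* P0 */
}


n declared in the same block as P0
n = 47


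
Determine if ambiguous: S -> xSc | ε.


balanced x^n…c^n: each string has a unique parse
Unambiguous


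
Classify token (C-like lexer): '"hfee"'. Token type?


Pattern: double-quoted sequence
Type: STRING_LITERAL


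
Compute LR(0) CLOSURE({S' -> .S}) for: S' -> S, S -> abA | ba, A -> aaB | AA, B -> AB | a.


Start: S' -> .S
For each item with dot before a nonterminal B, add B -> .γ for every B-production
Closure: [S' -> .S, S -> .abA, S -> .ba]


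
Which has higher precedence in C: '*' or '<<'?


'*' is multiplicative (level 10); '<<' is shift (level 8)
Higher level binds tighter
'*' has higher precedence than '<<'


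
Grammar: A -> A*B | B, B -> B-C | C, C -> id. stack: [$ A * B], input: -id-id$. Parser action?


'-' can extend B; shift to build B -> B-C
Action: shift


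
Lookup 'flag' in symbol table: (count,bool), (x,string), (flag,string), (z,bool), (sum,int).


Lookup 'flag' → type string


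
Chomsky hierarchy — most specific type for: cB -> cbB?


LHS has context (more than one symbol) and |LHS| ≤ |RHS|
Classification: Type 1 (Context-Sensitive)


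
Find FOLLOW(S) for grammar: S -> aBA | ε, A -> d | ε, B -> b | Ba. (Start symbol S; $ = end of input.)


$ ∈ FOLLOW(S). For each A -> αBβ: add FIRST(β)\{ε} to FOLLOW(B); if β nullable, add FOLLOW(A).
FOLLOW(S) = {$}


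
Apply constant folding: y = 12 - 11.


12 - 11 = 1 at compile time
Optimized: y = 1


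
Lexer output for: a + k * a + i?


Scan left to right, longest-match per lexeme
Tokens: ID(a), OP(+), ID(k), OP(*), ID(a), OP(+), ID(i)


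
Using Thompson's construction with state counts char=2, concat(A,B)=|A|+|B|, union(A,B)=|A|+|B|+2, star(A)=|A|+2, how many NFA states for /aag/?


Syntax tree has 3 char leaf(s), 0 union(s), 0 star(s)
chars contribute 3×2 = 6; each union adds +2; each star adds +2
Total: 6 + 0 + 0 = 6 states


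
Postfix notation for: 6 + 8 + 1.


Left to right (same or higher precedence on left)
Postfix: 6 8 + 1 +


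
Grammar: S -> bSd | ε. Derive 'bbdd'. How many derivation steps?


Derivation: S => bSd => bbSdd => bbdd
Steps: 3


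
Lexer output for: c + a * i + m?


Scan left to right, longest-match per lexeme
Tokens: ID(c), OP(+), ID(a), OP(*), ID(i), OP(+), ID(m)


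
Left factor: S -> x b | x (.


Common prefix: 'x'
Factored: S -> x S', S' -> b | (


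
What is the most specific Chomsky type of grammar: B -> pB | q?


Right-linear: every RHS is a terminal or a terminal followed by one nonterminal
Classification: Type 3 (Regular)


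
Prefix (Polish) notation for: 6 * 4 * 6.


left-to-right (same/higher precedence on left): tree is (* (* 6 4) 6)
Prefix: * * 6 4 6


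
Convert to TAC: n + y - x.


Break into single-operator statements:
t1 = n + y
t2 = t1 - x


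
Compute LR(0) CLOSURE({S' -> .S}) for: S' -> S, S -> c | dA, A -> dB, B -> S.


Start: S' -> .S
For each item with dot before a nonterminal B, add B -> .γ for every B-production
Closure: [S' -> .S, S -> .c, S -> .dA]


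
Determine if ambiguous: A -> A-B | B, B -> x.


precedence layered via separate nonterminal B: deterministic
Unambiguous


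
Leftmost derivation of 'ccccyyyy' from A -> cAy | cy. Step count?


Derivation: A => cAy => ccAyy => cccAyyy => ccccyyyy
Steps: 4


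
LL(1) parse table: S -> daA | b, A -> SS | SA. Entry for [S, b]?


For [S, b]: 'b' ∈ FIRST(b)
Entry: S -> b


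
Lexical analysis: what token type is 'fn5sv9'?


Pattern: letter/underscore followed by alphanumerics, not a keyword
Type: IDENTIFIER


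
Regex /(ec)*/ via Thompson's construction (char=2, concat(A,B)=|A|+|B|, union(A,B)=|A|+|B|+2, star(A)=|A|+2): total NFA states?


Syntax tree has 2 char leaf(s), 0 union(s), 1 star(s)
chars contribute 2×2 = 4; each union adds +2; each star adds +2
Total: 4 + 0 + 2 = 6 states


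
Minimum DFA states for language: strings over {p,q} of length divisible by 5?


Track length mod 5: states 0..4, accept at 0
Minimal DFA: 5 states


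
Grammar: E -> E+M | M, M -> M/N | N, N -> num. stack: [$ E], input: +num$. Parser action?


shift '+' to continue E -> E+M
Action: shift


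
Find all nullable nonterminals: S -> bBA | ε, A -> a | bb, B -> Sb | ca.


A nonterminal is nullable iff some alternative derives ε (directly, or every symbol in it is nullable)
Nullable: {S}


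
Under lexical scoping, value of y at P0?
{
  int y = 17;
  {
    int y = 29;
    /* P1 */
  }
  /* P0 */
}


y declared in the same block as P0
y = 17


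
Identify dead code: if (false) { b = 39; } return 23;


condition is constant false, so the whole block is unreachable
Dead: 'if (false) { b = 39; }'


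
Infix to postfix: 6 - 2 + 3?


Left to right (same or higher precedence on left)
Postfix: 6 2 - 3 +


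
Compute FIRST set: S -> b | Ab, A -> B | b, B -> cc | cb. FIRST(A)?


Per alternative of A: FIRST(B) = {c}; FIRST(b) = {b}
FIRST(A) = {b, c}


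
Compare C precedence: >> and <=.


'>>' is shift (level 8); '<=' is relational (level 7)
Higher level binds tighter
'>>' has higher precedence than '<='


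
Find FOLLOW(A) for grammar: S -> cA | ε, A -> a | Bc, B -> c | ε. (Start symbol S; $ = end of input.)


$ ∈ FOLLOW(S). For each A -> αBβ: add FIRST(β)\{ε} to FOLLOW(B); if β nullable, add FOLLOW(A).
FOLLOW(A) = {$}


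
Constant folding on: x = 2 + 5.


2 + 5 = 7 at compile time
Optimized: x = 7


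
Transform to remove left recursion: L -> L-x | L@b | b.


Left-recursive alternatives: L-x, L@b; non-recursive: b
Introduce L': L -> bL', L' -> -xL' | @bL' | ε


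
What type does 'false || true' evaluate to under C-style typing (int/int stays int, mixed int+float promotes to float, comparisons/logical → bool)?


Operand types: bool || bool
Rule: logical operators take bool operands and yield bool
Result type: bool


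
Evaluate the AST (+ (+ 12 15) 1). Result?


Evaluate inner: (+ 12 15) = 27
Evaluate root: (+ 27 1) = 28
Result: 28


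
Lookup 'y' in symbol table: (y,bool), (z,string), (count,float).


Lookup 'y' → type bool


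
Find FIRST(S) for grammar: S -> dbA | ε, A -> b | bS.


Per alternative of S: FIRST(dbA) = {d}; FIRST(ε) = {ε}
FIRST(S) = {d, ε}


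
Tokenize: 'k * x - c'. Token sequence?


Scan left to right, longest-match per lexeme
Tokens: ID(k), OP(*), ID(x), OP(-), ID(c)


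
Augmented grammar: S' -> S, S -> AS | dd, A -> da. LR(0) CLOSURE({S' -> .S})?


Start: S' -> .S
For each item with dot before a nonterminal B, add B -> .γ for every B-production
Closure: [S' -> .S, S -> .AS, S -> .dd, A -> .da]


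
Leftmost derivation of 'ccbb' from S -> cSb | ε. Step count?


Derivation: S => cSb => ccSbb => ccbb
Steps: 3


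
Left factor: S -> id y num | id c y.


Common prefix: 'id'
Factored: S -> id S', S' -> y num | c y


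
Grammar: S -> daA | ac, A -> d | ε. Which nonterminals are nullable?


A nonterminal is nullable iff some alternative derives ε (directly, or every symbol in it is nullable)
Nullable: {A}


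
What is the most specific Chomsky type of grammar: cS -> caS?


LHS has context (more than one symbol) and |LHS| ≤ |RHS|
Classification: Type 1 (Context-Sensitive)


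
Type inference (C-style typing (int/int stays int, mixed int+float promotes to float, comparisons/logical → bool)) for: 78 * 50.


Operand types: int * int
Rule: mixed int/float promotes to float; int/int stays int
Result type: int


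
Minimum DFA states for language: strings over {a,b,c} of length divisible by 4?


Track length mod 4: states 0..3, accept at 0
Minimal DFA: 4 states


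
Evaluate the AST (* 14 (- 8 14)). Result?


Evaluate inner: (- 8 14) = -6
Evaluate root: (* 14 -6) = -84
Result: -84


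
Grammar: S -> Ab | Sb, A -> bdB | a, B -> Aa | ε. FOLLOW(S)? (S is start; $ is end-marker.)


$ ∈ FOLLOW(S). For each A -> αBβ: add FIRST(β)\{ε} to FOLLOW(B); if β nullable, add FOLLOW(A).
FOLLOW(S) = {$, b}


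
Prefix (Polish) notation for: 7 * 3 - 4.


left-to-right (same/higher precedence on left): tree is (- (* 7 3) 4)
Prefix: - * 7 3 4


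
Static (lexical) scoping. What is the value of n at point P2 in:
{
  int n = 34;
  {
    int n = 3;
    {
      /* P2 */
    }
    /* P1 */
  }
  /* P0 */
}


P2's block does not declare n; resolves to the enclosing declaration at depth 1
n = 3


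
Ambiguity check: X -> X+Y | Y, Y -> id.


precedence layered via separate nonterminal Y: deterministic
Unambiguous


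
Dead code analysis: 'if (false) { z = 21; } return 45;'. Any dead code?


condition is constant false, so the whole block is unreachable
Dead: 'if (false) { z = 21; }'


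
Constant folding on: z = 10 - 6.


10 - 6 = 4 at compile time
Optimized: z = 4


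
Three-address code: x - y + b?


Break into single-operator statements:
t1 = x - y
t2 = t1 + b


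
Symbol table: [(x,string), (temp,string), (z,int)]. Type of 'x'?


Lookup 'x' → type string


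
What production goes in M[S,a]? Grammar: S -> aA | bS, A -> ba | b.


For [S, a]: 'a' ∈ FIRST(aA)
Entry: S -> aA


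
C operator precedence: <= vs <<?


'<<' is shift (level 8); '<=' is relational (level 7)
Higher level binds tighter
'<<' has higher precedence than '<='


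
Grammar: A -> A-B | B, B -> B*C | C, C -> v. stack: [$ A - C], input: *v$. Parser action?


'C' (not preceded by B*) is the handle for B -> C
Action: reduce (B -> C)


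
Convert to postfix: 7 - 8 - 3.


Left to right (same or higher precedence on left)
Postfix: 7 8 - 3 -


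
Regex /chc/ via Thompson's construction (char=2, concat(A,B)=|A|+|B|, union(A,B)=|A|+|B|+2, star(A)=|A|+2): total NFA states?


Syntax tree has 3 char leaf(s), 0 union(s), 0 star(s)
chars contribute 3×2 = 6; each union adds +2; each star adds +2
Total: 6 + 0 + 0 = 6 states


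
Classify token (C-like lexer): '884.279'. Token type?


Pattern: digits with a decimal point
Type: FLOAT_LITERAL


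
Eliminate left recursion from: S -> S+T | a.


Left-recursive alternatives: S+T; non-recursive: a
Introduce S': S -> aS', S' -> +TS' | ε


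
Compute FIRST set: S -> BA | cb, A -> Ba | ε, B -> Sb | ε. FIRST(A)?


Per alternative of A: FIRST(Ba) = {a, b, c}; FIRST(ε) = {ε}
FIRST(A) = {a, b, c, ε}


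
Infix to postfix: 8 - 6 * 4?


* has higher precedence, evaluate 6*4 first
Postfix: 8 6 4 * -


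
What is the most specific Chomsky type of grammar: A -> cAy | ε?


Single nonterminal LHS, but c^n y^n is not regular
Classification: Type 2 (Context-Free)


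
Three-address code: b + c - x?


Break into single-operator statements:
t1 = b + c
t2 = t1 - x


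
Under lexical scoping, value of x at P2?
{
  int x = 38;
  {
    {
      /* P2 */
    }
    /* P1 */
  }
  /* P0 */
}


P2's block does not declare x; resolves to the enclosing declaration at depth 0
x = 38


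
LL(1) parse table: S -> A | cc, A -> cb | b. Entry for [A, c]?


For [A, c]: 'c' ∈ FIRST(cb)
Entry: A -> cb


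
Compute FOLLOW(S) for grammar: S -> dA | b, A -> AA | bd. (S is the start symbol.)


$ ∈ FOLLOW(S). For each A -> αBβ: add FIRST(β)\{ε} to FOLLOW(B); if β nullable, add FOLLOW(A).
FOLLOW(S) = {$}


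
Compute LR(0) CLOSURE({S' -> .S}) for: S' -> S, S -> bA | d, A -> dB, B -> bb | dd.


Start: S' -> .S
For each item with dot before a nonterminal B, add B -> .γ for every B-production
Closure: [S' -> .S, S -> .bA, S -> .d]


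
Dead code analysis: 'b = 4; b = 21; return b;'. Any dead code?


first assignment to b is overwritten before any read
Dead: 'b = 4'


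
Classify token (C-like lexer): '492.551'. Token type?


Pattern: digits with a decimal point
Type: FLOAT_LITERAL


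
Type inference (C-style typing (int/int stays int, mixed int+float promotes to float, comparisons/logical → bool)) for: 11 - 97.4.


Operand types: int - float
Rule: mixed int/float promotes to float; int/int stays int
Result type: float


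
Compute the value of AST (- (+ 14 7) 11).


Evaluate inner: (+ 14 7) = 21
Evaluate root: (- 21 11) = 10
Result: 10


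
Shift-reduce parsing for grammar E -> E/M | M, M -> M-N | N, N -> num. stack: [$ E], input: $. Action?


start symbol E on stack, input exhausted
Action: accept


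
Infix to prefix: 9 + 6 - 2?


left-to-right (same/higher precedence on left): tree is (- (+ 9 6) 2)
Prefix: - + 9 6 2


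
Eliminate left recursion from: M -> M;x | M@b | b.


Left-recursive alternatives: M;x, M@b; non-recursive: b
Introduce M': M -> bM', M' -> ;xM' | @bM' | ε


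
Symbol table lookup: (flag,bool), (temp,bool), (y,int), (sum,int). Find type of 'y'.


Lookup 'y' → type int


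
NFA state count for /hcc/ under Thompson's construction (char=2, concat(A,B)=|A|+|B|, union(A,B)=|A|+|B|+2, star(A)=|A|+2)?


Syntax tree has 3 char leaf(s), 0 union(s), 0 star(s)
chars contribute 3×2 = 6; each union adds +2; each star adds +2
Total: 6 + 0 + 0 = 6 states


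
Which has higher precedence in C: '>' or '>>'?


'>>' is shift (level 8); '>' is relational (level 7)
Higher level binds tighter
'>>' has higher precedence than '>'


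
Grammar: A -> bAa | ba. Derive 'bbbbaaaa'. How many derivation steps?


Derivation: A => bAa => bbAaa => bbbAaaa => bbbbaaaa
Steps: 4


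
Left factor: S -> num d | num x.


Common prefix: 'num'
Factored: S -> num S', S' -> d | x


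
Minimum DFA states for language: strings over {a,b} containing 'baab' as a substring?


KMP-style automaton: 4 progress states + 1 absorbing accept = 5
Minimal DFA: 5 states


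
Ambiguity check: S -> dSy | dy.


balanced d^n…y^n: each string has a unique parse
Unambiguous


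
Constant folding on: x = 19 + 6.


19 + 6 = 25 at compile time
Optimized: x = 25


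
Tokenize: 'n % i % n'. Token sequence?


Scan left to right, longest-match per lexeme
Tokens: ID(n), OP(%), ID(i), OP(%), ID(n)


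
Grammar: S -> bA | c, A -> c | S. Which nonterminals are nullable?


A nonterminal is nullable iff some alternative derives ε (directly, or every symbol in it is nullable)
Nullable: {}


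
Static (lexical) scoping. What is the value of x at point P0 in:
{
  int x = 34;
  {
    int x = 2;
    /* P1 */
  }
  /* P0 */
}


x declared in the same block as P0
x = 34


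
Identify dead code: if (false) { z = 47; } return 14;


condition is constant false, so the whole block is unreachable
Dead: 'if (false) { z = 47; }'


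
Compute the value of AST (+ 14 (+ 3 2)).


Evaluate inner: (+ 3 2) = 5
Evaluate root: (+ 14 5) = 19
Result: 19


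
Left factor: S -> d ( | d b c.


Common prefix: 'd'
Factored: S -> d S', S' -> ( | b c


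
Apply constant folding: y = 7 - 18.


7 - 18 = -11 at compile time
Optimized: y = -11


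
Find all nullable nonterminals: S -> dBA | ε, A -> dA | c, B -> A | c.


A nonterminal is nullable iff some alternative derives ε (directly, or every symbol in it is nullable)
Nullable: {S}


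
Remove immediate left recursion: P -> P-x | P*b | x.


Left-recursive alternatives: P-x, P*b; non-recursive: x
Introduce P': P -> xP', P' -> -xP' | *bP' | ε


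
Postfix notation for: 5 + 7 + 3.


Left to right (same or higher precedence on left)
Postfix: 5 7 + 3 +


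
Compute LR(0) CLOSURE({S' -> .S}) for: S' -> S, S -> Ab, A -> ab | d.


Start: S' -> .S
For each item with dot before a nonterminal B, add B -> .γ for every B-production
Closure: [S' -> .S, S -> .Ab, A -> .ab, A -> .d]


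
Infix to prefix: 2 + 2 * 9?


'*' binds tighter: tree is (+ 2 (* 2 9))
Prefix: + 2 * 2 9


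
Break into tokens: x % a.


Scan left to right, longest-match per lexeme
Tokens: ID(x), OP(%), ID(a)


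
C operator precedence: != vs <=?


'<=' is relational (level 7); '!=' is equality (level 6)
Higher level binds tighter
'<=' has higher precedence than '!='


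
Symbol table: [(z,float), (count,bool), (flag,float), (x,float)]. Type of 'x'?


Lookup 'x' → type float


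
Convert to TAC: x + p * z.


Break into single-operator statements:
t1 = p * z
t2 = x + t1


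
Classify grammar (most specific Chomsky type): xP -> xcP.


LHS has context (more than one symbol) and |LHS| ≤ |RHS|
Classification: Type 1 (Context-Sensitive)


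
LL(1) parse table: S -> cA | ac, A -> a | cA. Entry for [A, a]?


For [A, a]: 'a' ∈ FIRST(a)
Entry: A -> a


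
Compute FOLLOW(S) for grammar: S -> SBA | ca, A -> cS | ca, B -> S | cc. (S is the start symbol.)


$ ∈ FOLLOW(S). For each A -> αBβ: add FIRST(β)\{ε} to FOLLOW(B); if β nullable, add FOLLOW(A).
FOLLOW(S) = {$, c}


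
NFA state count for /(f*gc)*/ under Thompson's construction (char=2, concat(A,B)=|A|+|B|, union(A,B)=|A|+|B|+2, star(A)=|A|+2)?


Syntax tree has 3 char leaf(s), 0 union(s), 2 star(s)
chars contribute 3×2 = 6; each union adds +2; each star adds +2
Total: 6 + 0 + 4 = 10 states


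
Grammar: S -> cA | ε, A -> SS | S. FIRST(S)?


Per alternative of S: FIRST(cA) = {c}; FIRST(ε) = {ε}
FIRST(S) = {c, ε}


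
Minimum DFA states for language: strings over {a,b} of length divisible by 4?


Track length mod 4: states 0..3, accept at 0
Minimal DFA: 4 states


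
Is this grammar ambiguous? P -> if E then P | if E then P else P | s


dangling else: 'if E then if E then s else s' parses two ways
Ambiguous


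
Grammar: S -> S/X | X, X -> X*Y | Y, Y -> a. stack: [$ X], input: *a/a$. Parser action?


shift '*' to continue X -> X*Y
Action: shift


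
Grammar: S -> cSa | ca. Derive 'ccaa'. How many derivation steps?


Derivation: S => cSa => ccaa
Steps: 2


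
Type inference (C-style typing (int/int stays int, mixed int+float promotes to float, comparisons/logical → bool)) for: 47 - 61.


Operand types: int - int
Rule: mixed int/float promotes to float; int/int stays int
Result type: int


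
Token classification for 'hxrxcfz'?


Pattern: letter/underscore followed by alphanumerics, not a keyword
Type: IDENTIFIER


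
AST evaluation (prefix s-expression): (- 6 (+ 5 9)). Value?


Evaluate inner: (+ 5 9) = 14
Evaluate root: (- 6 14) = -8
Result: -8


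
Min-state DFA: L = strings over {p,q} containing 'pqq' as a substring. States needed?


KMP-style automaton: 3 progress states + 1 absorbing accept = 4
Minimal DFA: 4 states


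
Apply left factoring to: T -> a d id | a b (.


Common prefix: 'a'
Factored: T -> a T', T' -> d id | b (


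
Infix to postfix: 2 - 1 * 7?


* has higher precedence, evaluate 1*7 first
Postfix: 2 1 7 * -


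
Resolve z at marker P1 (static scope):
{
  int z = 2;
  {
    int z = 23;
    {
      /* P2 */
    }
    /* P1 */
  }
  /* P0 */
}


z declared in the same block as P1
z = 23


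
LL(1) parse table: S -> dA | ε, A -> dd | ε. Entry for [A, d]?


For [A, d]: 'd' ∈ FIRST(dd)
Entry: A -> dd


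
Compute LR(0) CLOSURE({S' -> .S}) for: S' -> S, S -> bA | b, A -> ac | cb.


Start: S' -> .S
For each item with dot before a nonterminal B, add B -> .γ for every B-production
Closure: [S' -> .S, S -> .bA, S -> .b]


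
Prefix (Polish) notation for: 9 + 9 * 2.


'*' binds tighter: tree is (+ 9 (* 9 2))
Prefix: + 9 * 9 2


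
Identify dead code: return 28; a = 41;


statement follows a return and is unreachable
Dead: 'a = 41'


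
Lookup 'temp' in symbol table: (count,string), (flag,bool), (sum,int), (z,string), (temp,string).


Lookup 'temp' → type string


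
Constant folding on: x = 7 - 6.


7 - 6 = 1 at compile time
Optimized: x = 1


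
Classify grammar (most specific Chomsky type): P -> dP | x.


Right-linear: every RHS is a terminal or a terminal followed by one nonterminal
Classification: Type 3 (Regular)


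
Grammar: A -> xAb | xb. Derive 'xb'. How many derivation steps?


Derivation: A => xb
Steps: 1


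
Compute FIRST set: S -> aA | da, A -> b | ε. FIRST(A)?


Per alternative of A: FIRST(b) = {b}; FIRST(ε) = {ε}
FIRST(A) = {b, ε}


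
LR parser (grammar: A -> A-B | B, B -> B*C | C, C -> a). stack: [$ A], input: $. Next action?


start symbol A on stack, input exhausted
Action: accept


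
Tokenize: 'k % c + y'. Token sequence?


Scan left to right, longest-match per lexeme
Tokens: ID(k), OP(%), ID(c), OP(+), ID(y)


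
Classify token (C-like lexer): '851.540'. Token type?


Pattern: digits with a decimal point
Type: FLOAT_LITERAL


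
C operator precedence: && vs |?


'|' is bitwise OR (level 3); '&&' is logical AND (level 2)
Higher level binds tighter
'|' has higher precedence than '&&'


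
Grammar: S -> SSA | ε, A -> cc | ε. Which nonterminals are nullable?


A nonterminal is nullable iff some alternative derives ε (directly, or every symbol in it is nullable)
Nullable: {A, S}


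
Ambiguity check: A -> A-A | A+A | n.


'n-n+n' has two parse trees (no precedence encoded between - and +)
Ambiguous


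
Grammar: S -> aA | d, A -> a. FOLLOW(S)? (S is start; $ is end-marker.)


$ ∈ FOLLOW(S). For each A -> αBβ: add FIRST(β)\{ε} to FOLLOW(B); if β nullable, add FOLLOW(A).
FOLLOW(S) = {$}


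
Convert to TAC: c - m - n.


Break into single-operator statements:
t1 = c - m
t2 = t1 - n


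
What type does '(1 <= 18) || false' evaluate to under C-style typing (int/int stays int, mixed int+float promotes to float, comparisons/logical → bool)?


Operand types: bool || bool
Rule: logical operators take bool operands and yield bool
Result type: bool


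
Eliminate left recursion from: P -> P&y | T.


Left-recursive alternatives: P&y; non-recursive: T
Introduce P': P -> TP', P' -> &yP' | ε


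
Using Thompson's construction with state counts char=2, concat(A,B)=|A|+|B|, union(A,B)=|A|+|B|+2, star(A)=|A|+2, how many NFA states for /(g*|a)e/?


Syntax tree has 3 char leaf(s), 1 union(s), 1 star(s)
chars contribute 3×2 = 6; each union adds +2; each star adds +2
Total: 6 + 2 + 2 = 10 states


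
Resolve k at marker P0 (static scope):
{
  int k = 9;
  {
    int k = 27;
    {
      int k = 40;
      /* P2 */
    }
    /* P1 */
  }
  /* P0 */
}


k declared in the same block as P0
k = 9


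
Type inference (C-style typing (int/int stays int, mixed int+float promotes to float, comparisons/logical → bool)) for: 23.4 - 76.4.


Operand types: float - float
Rule: mixed int/float promotes to float; int/int stays int
Result type: float


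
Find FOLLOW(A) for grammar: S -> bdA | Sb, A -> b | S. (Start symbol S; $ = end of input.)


$ ∈ FOLLOW(S). For each A -> αBβ: add FIRST(β)\{ε} to FOLLOW(B); if β nullable, add FOLLOW(A).
FOLLOW(A) = {$, b}


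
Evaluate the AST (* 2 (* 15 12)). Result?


Evaluate inner: (* 15 12) = 180
Evaluate root: (* 2 180) = 360
Result: 360


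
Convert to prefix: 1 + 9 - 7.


left-to-right (same/higher precedence on left): tree is (- (+ 1 9) 7)
Prefix: - + 1 9 7


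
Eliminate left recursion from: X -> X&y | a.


Left-recursive alternatives: X&y; non-recursive: a
Introduce X': X -> aX', X' -> &yX' | ε


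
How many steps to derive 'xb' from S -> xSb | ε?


Derivation: S => xSb => xb
Steps: 2


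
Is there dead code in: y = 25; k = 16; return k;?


y is assigned but never read
Dead: 'y = 25'


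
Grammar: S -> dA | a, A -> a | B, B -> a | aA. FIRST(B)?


Per alternative of B: FIRST(a) = {a}; FIRST(aA) = {a}
FIRST(B) = {a}


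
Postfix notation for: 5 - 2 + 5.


Left to right (same or higher precedence on left)
Postfix: 5 2 - 5 +


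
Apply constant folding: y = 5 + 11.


5 + 11 = 16 at compile time
Optimized: y = 16


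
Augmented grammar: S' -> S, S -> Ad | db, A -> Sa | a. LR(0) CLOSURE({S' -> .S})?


Start: S' -> .S
For each item with dot before a nonterminal B, add B -> .γ for every B-production
Closure: [S' -> .S, S -> .Ad, S -> .db, A -> .Sa, A -> .a]


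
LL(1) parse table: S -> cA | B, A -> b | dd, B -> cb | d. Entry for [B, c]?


For [B, c]: 'c' ∈ FIRST(cb)
Entry: B -> cb


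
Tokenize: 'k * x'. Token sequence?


Scan left to right, longest-match per lexeme
Tokens: ID(k), OP(*), ID(x)


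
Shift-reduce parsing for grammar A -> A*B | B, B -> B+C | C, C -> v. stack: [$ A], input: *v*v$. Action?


shift '*' to continue A -> A*B
Action: shift


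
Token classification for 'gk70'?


Pattern: letter/underscore followed by alphanumerics, not a keyword
Type: IDENTIFIER


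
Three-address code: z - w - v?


Break into single-operator statements:
t1 = z - w
t2 = t1 - v


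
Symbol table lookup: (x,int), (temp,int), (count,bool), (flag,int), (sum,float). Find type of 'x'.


Lookup 'x' → type int


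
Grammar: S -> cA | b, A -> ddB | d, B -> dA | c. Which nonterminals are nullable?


A nonterminal is nullable iff some alternative derives ε (directly, or every symbol in it is nullable)
Nullable: {}


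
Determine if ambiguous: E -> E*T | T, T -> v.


precedence layered via separate nonterminal T: deterministic
Unambiguous


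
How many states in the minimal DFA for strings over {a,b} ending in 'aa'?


Track the longest suffix of input matching a prefix of 'aa': 3 classes (prefixes of length 0..2)
Minimal DFA: 3 states


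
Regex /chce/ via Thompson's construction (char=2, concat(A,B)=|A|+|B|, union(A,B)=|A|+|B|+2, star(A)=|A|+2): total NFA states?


Syntax tree has 4 char leaf(s), 0 union(s), 0 star(s)
chars contribute 4×2 = 8; each union adds +2; each star adds +2
Total: 8 + 0 + 0 = 8 states


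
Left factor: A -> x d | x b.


Common prefix: 'x'
Factored: A -> x A', A' -> d | b


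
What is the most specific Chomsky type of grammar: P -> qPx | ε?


Single nonterminal LHS, but q^n x^n is not regular
Classification: Type 2 (Context-Free)


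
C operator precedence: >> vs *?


'*' is multiplicative (level 10); '>>' is shift (level 8)
Higher level binds tighter
'*' has higher precedence than '>>'


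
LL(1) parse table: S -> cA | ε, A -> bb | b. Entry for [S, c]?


For [S, c]: 'c' ∈ FIRST(cA)
Entry: S -> cA


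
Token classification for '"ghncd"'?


Pattern: double-quoted sequence
Type: STRING_LITERAL


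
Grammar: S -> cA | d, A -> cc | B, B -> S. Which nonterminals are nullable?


A nonterminal is nullable iff some alternative derives ε (directly, or every symbol in it is nullable)
Nullable: {}


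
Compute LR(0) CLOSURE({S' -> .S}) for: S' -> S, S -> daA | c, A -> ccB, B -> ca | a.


Start: S' -> .S
For each item with dot before a nonterminal B, add B -> .γ for every B-production
Closure: [S' -> .S, S -> .daA, S -> .c]


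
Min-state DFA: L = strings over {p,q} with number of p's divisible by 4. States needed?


Track (count of p) mod 4: states 0..3, accept at 0
Minimal DFA: 4 states


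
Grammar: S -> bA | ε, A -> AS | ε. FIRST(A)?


Per alternative of A: FIRST(AS) = {b, ε}; FIRST(ε) = {ε}
FIRST(A) = {b, ε}


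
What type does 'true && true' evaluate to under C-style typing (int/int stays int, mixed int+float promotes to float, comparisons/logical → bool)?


Operand types: bool && bool
Rule: logical operators take bool operands and yield bool
Result type: bool


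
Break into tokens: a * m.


Scan left to right, longest-match per lexeme
Tokens: ID(a), OP(*), ID(m)


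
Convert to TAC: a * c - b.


Break into single-operator statements:
t1 = a * c
t2 = t1 - b


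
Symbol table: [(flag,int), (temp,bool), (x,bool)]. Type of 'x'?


Lookup 'x' → type bool


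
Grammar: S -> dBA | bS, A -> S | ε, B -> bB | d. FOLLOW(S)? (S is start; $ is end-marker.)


$ ∈ FOLLOW(S). For each A -> αBβ: add FIRST(β)\{ε} to FOLLOW(B); if β nullable, add FOLLOW(A).
FOLLOW(S) = {$}


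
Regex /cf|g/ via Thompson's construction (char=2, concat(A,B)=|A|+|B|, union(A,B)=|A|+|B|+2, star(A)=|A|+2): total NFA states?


Syntax tree has 3 char leaf(s), 1 union(s), 0 star(s)
chars contribute 3×2 = 6; each union adds +2; each star adds +2
Total: 6 + 2 + 0 = 8 states


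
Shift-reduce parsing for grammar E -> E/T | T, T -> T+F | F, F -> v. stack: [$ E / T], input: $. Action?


handle 'E/T' on top; lookahead ∈ FOLLOW(E) = {/, $}
Action: reduce (E -> E/T)


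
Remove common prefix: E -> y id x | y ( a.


Common prefix: 'y'
Factored: E -> y E', E' -> id x | ( a


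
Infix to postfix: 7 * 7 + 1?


Left to right (same or higher precedence on left)
Postfix: 7 7 * 1 +


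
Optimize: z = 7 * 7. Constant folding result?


7 * 7 = 49 at compile time
Optimized: z = 49


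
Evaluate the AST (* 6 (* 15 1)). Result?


Evaluate inner: (* 15 1) = 15
Evaluate root: (* 6 15) = 90
Result: 90


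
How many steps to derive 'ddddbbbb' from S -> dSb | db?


Derivation: S => dSb => ddSbb => dddSbbb => ddddbbbb
Steps: 4


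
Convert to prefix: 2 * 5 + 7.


left-to-right (same/higher precedence on left): tree is (+ (* 2 5) 7)
Prefix: + * 2 5 7


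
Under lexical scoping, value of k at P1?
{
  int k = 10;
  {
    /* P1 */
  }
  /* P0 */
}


P1's block does not declare k; resolves to the enclosing declaration at depth 0
k = 10


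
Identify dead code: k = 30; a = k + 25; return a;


k is read by a's definition; a is returned
No dead code


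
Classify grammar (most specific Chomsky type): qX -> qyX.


LHS has context (more than one symbol) and |LHS| ≤ |RHS|
Classification: Type 1 (Context-Sensitive)


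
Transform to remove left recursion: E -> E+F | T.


Left-recursive alternatives: E+F; non-recursive: T
Introduce E': E -> TE', E' -> +FE' | ε


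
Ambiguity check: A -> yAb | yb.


balanced y^n…b^n: each string has a unique parse
Unambiguous


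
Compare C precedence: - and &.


'-' is additive (level 9); '&' is bitwise AND (level 5)
Higher level binds tighter
'-' has higher precedence than '&'


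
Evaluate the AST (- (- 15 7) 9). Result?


Evaluate inner: (- 15 7) = 8
Evaluate root: (- 8 9) = -1
Result: -1


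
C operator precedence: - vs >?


'-' is additive (level 9); '>' is relational (level 7)
Higher level binds tighter
'-' has higher precedence than '>'


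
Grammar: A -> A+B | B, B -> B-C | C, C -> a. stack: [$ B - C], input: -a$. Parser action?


handle 'B-C' on top
Action: reduce (B -> B-C)


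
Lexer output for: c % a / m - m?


Scan left to right, longest-match per lexeme
Tokens: ID(c), OP(%), ID(a), OP(/), ID(m), OP(-), ID(m)


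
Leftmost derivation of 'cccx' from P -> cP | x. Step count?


Derivation: P => cP => ccP => cccP => cccx
Steps: 4


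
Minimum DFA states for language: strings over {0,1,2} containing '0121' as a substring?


KMP-style automaton: 4 progress states + 1 absorbing accept = 5
Minimal DFA: 5 states


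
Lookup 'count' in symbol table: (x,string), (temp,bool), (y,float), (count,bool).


Lookup 'count' → type bool


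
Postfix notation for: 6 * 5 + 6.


Left to right (same or higher precedence on left)
Postfix: 6 5 * 6 +


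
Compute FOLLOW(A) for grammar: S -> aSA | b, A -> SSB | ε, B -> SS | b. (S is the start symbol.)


$ ∈ FOLLOW(S). For each A -> αBβ: add FIRST(β)\{ε} to FOLLOW(B); if β nullable, add FOLLOW(A).
FOLLOW(A) = {$, a, b}


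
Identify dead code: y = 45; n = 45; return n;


y is assigned but never read
Dead: 'y = 45'


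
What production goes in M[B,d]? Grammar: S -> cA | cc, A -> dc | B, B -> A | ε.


For [B, d]: 'd' ∈ FIRST(A)
Entry: B -> A


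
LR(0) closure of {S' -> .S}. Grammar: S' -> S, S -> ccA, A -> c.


Start: S' -> .S
For each item with dot before a nonterminal B, add B -> .γ for every B-production
Closure: [S' -> .S, S -> .ccA]


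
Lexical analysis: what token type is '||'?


Pattern: operator symbol
Type: OPERATOR


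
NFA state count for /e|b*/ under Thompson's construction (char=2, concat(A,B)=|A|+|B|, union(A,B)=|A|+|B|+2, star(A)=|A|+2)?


Syntax tree has 2 char leaf(s), 1 union(s), 1 star(s)
chars contribute 2×2 = 4; each union adds +2; each star adds +2
Total: 4 + 2 + 2 = 8 states


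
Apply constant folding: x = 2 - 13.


2 - 13 = -11 at compile time
Optimized: x = -11


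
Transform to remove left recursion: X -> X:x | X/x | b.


Left-recursive alternatives: X:x, X/x; non-recursive: b
Introduce X': X -> bX', X' -> :xX' | /xX' | ε


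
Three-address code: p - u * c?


Break into single-operator statements:
t1 = u * c
t2 = p - t1


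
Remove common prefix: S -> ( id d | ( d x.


Common prefix: '('
Factored: S -> ( S', S' -> id d | d x


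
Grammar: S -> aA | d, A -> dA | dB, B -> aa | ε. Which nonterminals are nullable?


A nonterminal is nullable iff some alternative derives ε (directly, or every symbol in it is nullable)
Nullable: {B}


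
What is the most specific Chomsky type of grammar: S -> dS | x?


Right-linear: every RHS is a terminal or a terminal followed by one nonterminal
Classification: Type 3 (Regular)


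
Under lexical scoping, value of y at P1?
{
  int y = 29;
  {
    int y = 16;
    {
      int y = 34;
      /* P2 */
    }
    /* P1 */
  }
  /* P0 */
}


y declared in the same block as P1
y = 16


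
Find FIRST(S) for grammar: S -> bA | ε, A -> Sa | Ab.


Per alternative of S: FIRST(bA) = {b}; FIRST(ε) = {ε}
FIRST(S) = {b, ε}


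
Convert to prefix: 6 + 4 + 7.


left-to-right (same/higher precedence on left): tree is (+ (+ 6 4) 7)
Prefix: + + 6 4 7


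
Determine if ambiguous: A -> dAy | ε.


balanced d^n…y^n: each string has a unique parse
Unambiguous


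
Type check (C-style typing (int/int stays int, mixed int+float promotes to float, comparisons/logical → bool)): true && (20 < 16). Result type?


Operand types: bool && bool
Rule: logical operators take bool operands and yield bool
Result type: bool


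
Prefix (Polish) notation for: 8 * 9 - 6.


left-to-right (same/higher precedence on left): tree is (- (* 8 9) 6)
Prefix: - * 8 9 6


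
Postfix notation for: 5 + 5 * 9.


* has higher precedence, evaluate 5*9 first
Postfix: 5 5 9 * +


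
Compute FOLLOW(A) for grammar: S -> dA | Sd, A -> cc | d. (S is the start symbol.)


$ ∈ FOLLOW(S). For each A -> αBβ: add FIRST(β)\{ε} to FOLLOW(B); if β nullable, add FOLLOW(A).
FOLLOW(A) = {$, d}


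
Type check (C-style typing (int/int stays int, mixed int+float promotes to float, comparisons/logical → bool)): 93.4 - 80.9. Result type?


Operand types: float - float
Rule: mixed int/float promotes to float; int/int stays int
Result type: float


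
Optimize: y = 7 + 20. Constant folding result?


7 + 20 = 27 at compile time
Optimized: y = 27
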